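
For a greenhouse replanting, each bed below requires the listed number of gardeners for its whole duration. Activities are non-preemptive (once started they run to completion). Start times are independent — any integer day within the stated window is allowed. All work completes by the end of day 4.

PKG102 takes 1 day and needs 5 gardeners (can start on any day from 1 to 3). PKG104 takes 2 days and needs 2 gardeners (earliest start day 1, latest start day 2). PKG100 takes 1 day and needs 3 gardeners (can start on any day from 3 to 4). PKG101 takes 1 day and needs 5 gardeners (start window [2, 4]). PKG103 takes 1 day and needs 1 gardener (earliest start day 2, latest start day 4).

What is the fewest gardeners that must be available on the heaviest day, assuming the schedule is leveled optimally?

5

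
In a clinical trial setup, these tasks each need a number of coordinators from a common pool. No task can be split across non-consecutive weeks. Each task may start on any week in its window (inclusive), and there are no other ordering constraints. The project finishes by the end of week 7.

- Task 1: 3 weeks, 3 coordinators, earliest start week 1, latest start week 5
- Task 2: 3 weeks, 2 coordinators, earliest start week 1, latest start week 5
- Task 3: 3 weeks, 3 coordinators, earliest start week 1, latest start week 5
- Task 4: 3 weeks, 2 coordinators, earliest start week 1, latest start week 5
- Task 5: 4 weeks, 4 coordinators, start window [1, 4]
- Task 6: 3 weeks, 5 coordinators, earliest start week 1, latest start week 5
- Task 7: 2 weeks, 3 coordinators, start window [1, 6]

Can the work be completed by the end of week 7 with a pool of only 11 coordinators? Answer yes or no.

yes

Schedule Task 1@1, Task 2@1, Task 3@1, Task 4@3, Task 5@4, Task 6@4, Task 7@1: w1:11  w2:11  w3:10  w4:11  w5:11  w6:9  w7:4 — peak 11 ≤ 11.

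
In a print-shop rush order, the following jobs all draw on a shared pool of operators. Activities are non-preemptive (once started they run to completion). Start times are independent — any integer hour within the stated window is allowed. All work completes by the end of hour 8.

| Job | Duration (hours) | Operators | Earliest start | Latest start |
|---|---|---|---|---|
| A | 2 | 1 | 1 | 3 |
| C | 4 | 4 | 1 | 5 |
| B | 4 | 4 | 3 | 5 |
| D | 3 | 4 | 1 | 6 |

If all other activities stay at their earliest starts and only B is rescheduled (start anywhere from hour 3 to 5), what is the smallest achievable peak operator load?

9

B@3: h1:9  h2:9  h3:12  h4:8  h5:4  h6:4  h7:0  h8:0 → peak 12
B@4: h1:9  h2:9  h3:8  h4:8  h5:4  h6:4  h7:4  h8:0 → peak 9
B@5: h1:9  h2:9  h3:8  h4:4  h5:4  h6:4  h7:4  h8:4 → peak 9
Best is B@4, peak 9.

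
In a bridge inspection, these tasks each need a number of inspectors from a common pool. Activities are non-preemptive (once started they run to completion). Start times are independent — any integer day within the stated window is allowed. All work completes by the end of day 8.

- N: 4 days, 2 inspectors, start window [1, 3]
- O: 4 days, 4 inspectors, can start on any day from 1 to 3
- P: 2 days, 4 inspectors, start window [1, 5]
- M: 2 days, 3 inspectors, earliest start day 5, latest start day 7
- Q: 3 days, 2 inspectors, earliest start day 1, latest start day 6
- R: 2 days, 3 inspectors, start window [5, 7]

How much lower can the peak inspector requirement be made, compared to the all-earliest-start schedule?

Early-start peak: d1:12  d2:12  d3:8  d4:6  d5:6  d6:6  d7:0  d8:0 ⇒ 12.
Leveled (N@1, O@1, P@5, M@5, Q@1, R@7): d1:8  d2:8  d3:8  d4:6  d5:7  d6:7  d7:3  d8:3 ⇒ 8.
Reduction 12 − 8 = 4.

4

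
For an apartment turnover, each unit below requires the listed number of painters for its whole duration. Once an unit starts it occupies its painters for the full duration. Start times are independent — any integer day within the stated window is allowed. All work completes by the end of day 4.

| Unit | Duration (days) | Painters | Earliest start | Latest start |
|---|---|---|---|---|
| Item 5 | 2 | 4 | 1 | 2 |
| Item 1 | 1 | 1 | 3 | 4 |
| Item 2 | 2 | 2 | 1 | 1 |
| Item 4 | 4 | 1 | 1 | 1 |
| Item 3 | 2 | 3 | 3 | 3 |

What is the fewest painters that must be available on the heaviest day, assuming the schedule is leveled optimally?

Schedule Item 5@1, Item 1@3, Item 2@1, Item 4@1, Item 3@3: d1:7  d2:7  d3:5  d4:4 — peak 7.
No arrangement of the 4 feasible schedules does better.

7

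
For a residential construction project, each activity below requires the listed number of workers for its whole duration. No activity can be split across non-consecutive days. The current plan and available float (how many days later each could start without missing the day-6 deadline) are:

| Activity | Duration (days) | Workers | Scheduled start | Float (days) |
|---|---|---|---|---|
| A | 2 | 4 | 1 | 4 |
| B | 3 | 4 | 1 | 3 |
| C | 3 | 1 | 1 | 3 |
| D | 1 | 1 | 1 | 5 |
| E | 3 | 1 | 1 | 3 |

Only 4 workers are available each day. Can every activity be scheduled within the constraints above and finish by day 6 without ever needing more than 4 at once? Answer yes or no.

no

Total worker-days = 27; over 6 days the average is 27/6 > 4, so some day must exceed 4.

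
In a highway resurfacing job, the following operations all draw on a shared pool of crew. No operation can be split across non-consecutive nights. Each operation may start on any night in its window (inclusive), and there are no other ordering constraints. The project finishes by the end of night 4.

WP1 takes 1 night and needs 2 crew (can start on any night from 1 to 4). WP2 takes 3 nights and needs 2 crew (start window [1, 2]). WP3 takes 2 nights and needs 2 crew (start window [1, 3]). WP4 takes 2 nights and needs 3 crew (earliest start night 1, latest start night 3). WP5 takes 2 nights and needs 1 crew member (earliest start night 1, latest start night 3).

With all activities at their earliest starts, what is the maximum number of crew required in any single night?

Early-start schedule: WP1@1, WP2@1, WP3@1, WP4@1, WP5@1.
Load per night: night 1: 10, night 2: 8, night 3: 2, night 4: 0.
Peak is 10.

10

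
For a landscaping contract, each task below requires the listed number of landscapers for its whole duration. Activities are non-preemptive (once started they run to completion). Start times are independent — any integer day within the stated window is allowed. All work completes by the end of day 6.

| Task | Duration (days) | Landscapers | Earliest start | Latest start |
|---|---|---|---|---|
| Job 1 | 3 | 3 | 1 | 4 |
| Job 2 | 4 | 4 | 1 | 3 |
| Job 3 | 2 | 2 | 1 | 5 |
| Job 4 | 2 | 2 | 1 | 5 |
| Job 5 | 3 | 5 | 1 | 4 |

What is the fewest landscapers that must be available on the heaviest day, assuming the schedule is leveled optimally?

9

Early-start (Job 1@1, Job 2@1, Job 3@1, Job 4@1, Job 5@1) gives peak 16: d1:16  d2:16  d3:12  d4:4  d5:0  d6:0.
Shift Job 4→5, Job 5→4.
Schedule Job 1@1, Job 2@1, Job 3@1, Job 4@5, Job 5@4: d1:9  d2:9  d3:7  d4:9  d5:7  d6:7 — peak 9.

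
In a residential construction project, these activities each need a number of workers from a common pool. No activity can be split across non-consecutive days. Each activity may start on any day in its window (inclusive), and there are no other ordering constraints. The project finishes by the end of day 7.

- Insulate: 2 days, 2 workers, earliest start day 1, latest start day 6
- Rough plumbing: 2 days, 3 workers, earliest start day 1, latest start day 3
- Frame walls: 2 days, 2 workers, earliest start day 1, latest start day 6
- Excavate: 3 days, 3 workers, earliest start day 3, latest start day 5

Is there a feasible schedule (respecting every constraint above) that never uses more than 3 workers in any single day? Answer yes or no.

no

Total worker-days = 23; over 7 days the average is 23/7 > 3, so some day must exceed 3.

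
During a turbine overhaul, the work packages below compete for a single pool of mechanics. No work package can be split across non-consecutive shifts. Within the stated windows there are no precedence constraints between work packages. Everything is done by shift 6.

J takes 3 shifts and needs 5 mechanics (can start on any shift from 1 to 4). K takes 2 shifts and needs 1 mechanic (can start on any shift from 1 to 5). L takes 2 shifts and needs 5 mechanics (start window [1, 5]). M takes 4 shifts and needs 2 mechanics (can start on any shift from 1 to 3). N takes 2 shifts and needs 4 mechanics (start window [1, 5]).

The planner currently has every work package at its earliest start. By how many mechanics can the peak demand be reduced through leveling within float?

Early-start peak: s1:17  s2:17  s3:7  s4:2  s5:0  s6:0 ⇒ 17.
Leveled (J@1, K@1, L@4, M@1, N@5): s1:8  s2:8  s3:7  s4:7  s5:9  s6:4 ⇒ 9.
Reduction 17 − 9 = 8.

8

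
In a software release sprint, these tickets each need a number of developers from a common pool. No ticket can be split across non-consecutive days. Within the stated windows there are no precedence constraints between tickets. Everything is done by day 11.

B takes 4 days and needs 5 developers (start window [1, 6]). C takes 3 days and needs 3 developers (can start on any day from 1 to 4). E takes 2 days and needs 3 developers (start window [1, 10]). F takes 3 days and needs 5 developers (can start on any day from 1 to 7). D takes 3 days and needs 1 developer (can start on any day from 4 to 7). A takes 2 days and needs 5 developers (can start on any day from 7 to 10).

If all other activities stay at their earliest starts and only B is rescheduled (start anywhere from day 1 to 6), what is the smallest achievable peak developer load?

B@1: d1:16  d2:16  d3:13  d4:6  d5:1  d6:1  d7:5  d8:5  d9:0  d10:0  d11:0 → peak 16
B@2: d1:11  d2:16  d3:13  d4:6  d5:6  d6:1  d7:5  d8:5  d9:0  d10:0  d11:0 → peak 16
B@3: d1:11  d2:11  d3:13  d4:6  d5:6  d6:6  d7:5  d8:5  d9:0  d10:0  d11:0 → peak 13
B@4: d1:11  d2:11  d3:8  d4:6  d5:6  d6:6  d7:10  d8:5  d9:0  d10:0  d11:0 → peak 11
B@5: d1:11  d2:11  d3:8  d4:1  d5:6  d6:6  d7:10  d8:10  d9:0  d10:0  d11:0 → peak 11
B@6: d1:11  d2:11  d3:8  d4:1  d5:1  d6:6  d7:10  d8:10  d9:5  d10:0  d11:0 → peak 11
Best is B@4, peak 11.

11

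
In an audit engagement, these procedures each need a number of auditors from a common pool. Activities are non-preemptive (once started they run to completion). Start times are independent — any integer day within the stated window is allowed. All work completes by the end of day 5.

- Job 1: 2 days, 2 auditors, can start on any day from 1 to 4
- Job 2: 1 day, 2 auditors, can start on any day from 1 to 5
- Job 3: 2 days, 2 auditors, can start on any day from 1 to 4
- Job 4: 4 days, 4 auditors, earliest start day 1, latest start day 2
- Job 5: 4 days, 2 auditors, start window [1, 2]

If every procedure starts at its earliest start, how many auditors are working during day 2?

At early start, day 2 has: Job 1, Job 3, Job 4, Job 5.
Demand: 2 + 2 + 4 + 2 = 10.

10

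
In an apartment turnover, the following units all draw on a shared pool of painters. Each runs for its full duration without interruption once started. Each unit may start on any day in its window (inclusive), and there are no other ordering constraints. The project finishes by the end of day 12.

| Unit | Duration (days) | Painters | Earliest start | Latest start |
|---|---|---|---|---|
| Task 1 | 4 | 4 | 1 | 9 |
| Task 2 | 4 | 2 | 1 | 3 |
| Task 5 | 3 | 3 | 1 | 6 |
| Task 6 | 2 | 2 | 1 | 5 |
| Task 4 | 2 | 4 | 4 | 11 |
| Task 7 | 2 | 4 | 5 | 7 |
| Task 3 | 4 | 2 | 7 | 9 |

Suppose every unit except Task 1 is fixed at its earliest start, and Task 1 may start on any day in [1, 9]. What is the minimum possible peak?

8

Task 1@1: d1:11  d2:11  d3:9  d4:10  d5:8  d6:4  d7:2  d8:2  d9:2  d10:2  d11:0  d12:0 → peak 11
Task 1@2: d1:7  d2:11  d3:9  d4:10  d5:12  d6:4  d7:2  d8:2  d9:2  d10:2  d11:0  d12:0 → peak 12
Task 1@3: d1:7  d2:7  d3:9  d4:10  d5:12  d6:8  d7:2  d8:2  d9:2  d10:2  d11:0  d12:0 → peak 12
Task 1@4: d1:7  d2:7  d3:5  d4:10  d5:12  d6:8  d7:6  d8:2  d9:2  d10:2  d11:0  d12:0 → peak 12
Task 1@5: d1:7  d2:7  d3:5  d4:6  d5:12  d6:8  d7:6  d8:6  d9:2  d10:2  d11:0  d12:0 → peak 12
Task 1@6: d1:7  d2:7  d3:5  d4:6  d5:8  d6:8  d7:6  d8:6  d9:6  d10:2  d11:0  d12:0 → peak 8
Task 1@7: d1:7  d2:7  d3:5  d4:6  d5:8  d6:4  d7:6  d8:6  d9:6  d10:6  d11:0  d12:0 → peak 8
Task 1@8: d1:7  d2:7  d3:5  d4:6  d5:8  d6:4  d7:2  d8:6  d9:6  d10:6  d11:4  d12:0 → peak 8
Task 1@9: d1:7  d2:7  d3:5  d4:6  d5:8  d6:4  d7:2  d8:2  d9:6  d10:6  d11:4  d12:4 → peak 8
Best is Task 1@6, peak 8.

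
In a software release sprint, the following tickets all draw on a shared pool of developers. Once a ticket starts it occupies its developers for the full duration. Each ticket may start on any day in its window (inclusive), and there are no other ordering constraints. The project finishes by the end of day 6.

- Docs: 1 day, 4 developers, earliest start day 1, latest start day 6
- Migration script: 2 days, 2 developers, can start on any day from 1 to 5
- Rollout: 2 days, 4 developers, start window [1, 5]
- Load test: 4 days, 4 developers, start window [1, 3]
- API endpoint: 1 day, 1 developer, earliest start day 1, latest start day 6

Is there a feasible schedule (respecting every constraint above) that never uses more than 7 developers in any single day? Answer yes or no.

The minimum achievable peak is 8; 7 < 8, so no feasible schedule stays within the cap.

no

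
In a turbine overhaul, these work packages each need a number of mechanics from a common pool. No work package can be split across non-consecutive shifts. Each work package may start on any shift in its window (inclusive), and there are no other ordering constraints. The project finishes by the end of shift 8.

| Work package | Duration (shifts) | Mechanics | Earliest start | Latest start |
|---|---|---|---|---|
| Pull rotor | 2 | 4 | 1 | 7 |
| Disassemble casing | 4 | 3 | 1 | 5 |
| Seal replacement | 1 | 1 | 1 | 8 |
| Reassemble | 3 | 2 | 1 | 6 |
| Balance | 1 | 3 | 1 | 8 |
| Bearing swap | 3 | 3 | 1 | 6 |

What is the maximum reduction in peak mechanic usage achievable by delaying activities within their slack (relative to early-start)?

10

Early-start peak: s1:16  s2:12  s3:8  s4:3  s5:0  s6:0  s7:0  s8:0 ⇒ 16.
Leveled (Pull rotor@1, Disassemble casing@3, Seal replacement@1, Reassemble@2, Balance@5, Bearing swap@6): s1:5  s2:6  s3:5  s4:5  s5:6  s6:6  s7:3  s8:3 ⇒ 6.
Reduction 16 − 6 = 10.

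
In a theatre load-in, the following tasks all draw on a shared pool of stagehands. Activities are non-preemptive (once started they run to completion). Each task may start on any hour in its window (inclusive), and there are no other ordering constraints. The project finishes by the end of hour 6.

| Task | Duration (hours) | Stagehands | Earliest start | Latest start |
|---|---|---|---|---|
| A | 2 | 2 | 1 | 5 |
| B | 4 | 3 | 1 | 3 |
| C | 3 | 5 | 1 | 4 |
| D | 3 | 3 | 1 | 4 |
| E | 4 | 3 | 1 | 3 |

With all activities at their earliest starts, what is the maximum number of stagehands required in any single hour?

16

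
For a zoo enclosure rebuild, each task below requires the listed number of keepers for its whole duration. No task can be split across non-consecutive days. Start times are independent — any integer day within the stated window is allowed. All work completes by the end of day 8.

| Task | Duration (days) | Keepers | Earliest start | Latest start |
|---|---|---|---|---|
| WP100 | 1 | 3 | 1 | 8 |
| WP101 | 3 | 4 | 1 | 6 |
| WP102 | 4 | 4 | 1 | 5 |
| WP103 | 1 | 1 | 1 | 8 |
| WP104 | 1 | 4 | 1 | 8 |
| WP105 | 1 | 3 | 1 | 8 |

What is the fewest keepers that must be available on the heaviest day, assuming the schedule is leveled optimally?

Early-start (WP100@1, WP101@1, WP102@1, WP103@1, WP104@1, WP105@1) gives peak 19: d1:19  d2:8  d3:8  d4:4  d5:0  d6:0  d7:0  d8:0.
Shift WP102→4, WP103→2, WP104→8, WP105→3.
Schedule WP100@1, WP101@1, WP102@4, WP103@2, WP104@8, WP105@3: d1:7  d2:5  d3:7  d4:4  d5:4  d6:4  d7:4  d8:4 — peak 7.

7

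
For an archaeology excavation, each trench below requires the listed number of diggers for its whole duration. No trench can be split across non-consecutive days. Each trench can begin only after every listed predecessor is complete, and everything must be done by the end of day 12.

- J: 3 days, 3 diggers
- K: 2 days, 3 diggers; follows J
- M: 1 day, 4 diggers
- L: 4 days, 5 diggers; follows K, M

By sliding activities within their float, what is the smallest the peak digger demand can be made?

5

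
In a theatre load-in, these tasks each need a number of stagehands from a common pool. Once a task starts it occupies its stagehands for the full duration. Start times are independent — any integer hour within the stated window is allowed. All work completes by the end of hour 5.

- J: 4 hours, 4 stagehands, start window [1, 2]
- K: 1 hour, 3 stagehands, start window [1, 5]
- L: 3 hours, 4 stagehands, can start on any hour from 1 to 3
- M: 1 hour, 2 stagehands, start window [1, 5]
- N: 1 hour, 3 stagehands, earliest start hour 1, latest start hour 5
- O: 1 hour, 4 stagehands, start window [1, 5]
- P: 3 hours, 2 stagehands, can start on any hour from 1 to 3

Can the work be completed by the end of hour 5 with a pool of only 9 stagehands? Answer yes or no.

Total stagehand-hours = 46; over 5 hours the average is 46/5 > 9, so some hour must exceed 9.

no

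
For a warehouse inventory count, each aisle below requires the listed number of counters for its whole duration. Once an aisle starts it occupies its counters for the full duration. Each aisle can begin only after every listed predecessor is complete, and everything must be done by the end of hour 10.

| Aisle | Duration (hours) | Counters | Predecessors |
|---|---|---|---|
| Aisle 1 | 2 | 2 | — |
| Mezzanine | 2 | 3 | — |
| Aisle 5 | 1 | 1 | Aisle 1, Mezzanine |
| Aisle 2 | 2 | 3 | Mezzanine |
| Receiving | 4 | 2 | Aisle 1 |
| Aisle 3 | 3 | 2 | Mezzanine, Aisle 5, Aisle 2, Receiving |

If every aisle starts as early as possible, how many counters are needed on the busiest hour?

6

Early-start schedule: Aisle 1@1, Mezzanine@1, Aisle 5@3, Aisle 2@3, Receiving@3, Aisle 3@7.
Load per hour: hour 1: 5, hour 2: 5, hour 3: 6, hour 4: 5, hour 5: 2, hour 6: 2, hour 7: 2, hour 8: 2, hour 9: 2, hour 10: 0.
Peak is 6.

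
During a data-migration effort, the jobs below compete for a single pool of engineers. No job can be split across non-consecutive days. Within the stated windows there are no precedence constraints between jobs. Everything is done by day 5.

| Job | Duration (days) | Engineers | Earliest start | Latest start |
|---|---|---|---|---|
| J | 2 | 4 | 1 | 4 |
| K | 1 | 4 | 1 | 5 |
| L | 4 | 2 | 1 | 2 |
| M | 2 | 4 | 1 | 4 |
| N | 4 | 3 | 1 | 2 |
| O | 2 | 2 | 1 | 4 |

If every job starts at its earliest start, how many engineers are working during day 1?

19

At early start, day 1 has: J, K, L, M, N, O.
Demand: 4 + 4 + 2 + 4 + 3 + 2 = 19.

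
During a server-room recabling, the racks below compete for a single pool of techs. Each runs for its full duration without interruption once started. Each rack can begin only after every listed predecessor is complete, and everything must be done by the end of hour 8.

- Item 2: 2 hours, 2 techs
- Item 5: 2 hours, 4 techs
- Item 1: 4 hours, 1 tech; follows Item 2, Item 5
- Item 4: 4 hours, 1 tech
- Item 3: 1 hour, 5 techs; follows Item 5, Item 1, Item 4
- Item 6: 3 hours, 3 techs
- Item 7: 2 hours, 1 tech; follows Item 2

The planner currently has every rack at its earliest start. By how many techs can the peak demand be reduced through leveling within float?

Early-start peak: h1:10  h2:10  h3:6  h4:3  h5:1  h6:1  h7:5  h8:0 ⇒ 10.
Leveled (Item 2@1, Item 5@1, Item 1@3, Item 4@3, Item 3@7, Item 6@3, Item 7@3): h1:6  h2:6  h3:6  h4:6  h5:5  h6:2  h7:5  h8:0 ⇒ 6.
Reduction 10 − 6 = 4.

4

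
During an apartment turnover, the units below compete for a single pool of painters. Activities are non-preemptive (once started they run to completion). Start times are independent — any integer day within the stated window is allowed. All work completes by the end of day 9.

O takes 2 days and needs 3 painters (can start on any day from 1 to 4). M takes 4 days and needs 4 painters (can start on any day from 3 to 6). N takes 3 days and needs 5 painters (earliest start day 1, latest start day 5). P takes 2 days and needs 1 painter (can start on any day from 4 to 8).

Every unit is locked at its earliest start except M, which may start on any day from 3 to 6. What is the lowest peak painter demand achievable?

8

M@3: d1:8  d2:8  d3:9  d4:5  d5:5  d6:4  d7:0  d8:0  d9:0 → peak 9
M@4: d1:8  d2:8  d3:5  d4:5  d5:5  d6:4  d7:4  d8:0  d9:0 → peak 8
M@5: d1:8  d2:8  d3:5  d4:1  d5:5  d6:4  d7:4  d8:4  d9:0 → peak 8
M@6: d1:8  d2:8  d3:5  d4:1  d5:1  d6:4  d7:4  d8:4  d9:4 → peak 8
Best is M@4, peak 8.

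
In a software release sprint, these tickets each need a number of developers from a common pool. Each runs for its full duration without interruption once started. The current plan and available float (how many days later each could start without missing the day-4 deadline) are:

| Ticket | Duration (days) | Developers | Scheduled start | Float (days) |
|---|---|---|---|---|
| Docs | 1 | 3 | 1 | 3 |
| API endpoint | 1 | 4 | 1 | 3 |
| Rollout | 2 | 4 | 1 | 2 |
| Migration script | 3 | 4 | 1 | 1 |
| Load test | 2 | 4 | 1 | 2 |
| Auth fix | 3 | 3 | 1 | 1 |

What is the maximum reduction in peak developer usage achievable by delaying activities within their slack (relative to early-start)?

11

Early-start peak: d1:22  d2:15  d3:7  d4:0 ⇒ 22.
Leveled (Docs@1, API endpoint@1, Rollout@1, Migration script@2, Load test@3, Auth fix@2): d1:11  d2:11  d3:11  d4:11 ⇒ 11.
Reduction 22 − 11 = 11.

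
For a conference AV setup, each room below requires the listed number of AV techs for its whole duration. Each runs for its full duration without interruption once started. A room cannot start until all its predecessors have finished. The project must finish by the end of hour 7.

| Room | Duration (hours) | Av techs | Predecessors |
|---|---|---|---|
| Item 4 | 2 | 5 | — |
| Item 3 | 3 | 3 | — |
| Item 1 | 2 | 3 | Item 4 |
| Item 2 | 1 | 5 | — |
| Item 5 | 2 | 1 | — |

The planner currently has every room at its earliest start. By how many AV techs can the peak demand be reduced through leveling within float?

8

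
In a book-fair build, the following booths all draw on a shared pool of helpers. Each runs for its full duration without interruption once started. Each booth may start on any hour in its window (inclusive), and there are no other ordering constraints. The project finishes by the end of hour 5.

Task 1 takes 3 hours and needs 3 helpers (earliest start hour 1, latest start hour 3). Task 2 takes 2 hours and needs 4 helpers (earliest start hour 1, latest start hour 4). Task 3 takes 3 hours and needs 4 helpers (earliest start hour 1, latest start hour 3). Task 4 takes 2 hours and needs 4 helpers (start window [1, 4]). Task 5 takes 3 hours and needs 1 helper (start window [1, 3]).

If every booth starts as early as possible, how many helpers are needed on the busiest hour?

Early-start schedule: Task 1@1, Task 2@1, Task 3@1, Task 4@1, Task 5@1.
Load per hour: hour 1: 16, hour 2: 16, hour 3: 8, hour 4: 0, hour 5: 0.
Peak is 16.

16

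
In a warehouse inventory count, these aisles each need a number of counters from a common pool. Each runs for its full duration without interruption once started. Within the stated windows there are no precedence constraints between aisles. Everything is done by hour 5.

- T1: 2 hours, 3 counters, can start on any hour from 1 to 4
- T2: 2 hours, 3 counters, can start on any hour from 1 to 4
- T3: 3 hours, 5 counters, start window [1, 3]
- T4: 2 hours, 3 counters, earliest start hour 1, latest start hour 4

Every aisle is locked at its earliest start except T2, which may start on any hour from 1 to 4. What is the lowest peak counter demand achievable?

11

T2@1: h1:14  h2:14  h3:5  h4:0  h5:0 → peak 14
T2@2: h1:11  h2:14  h3:8  h4:0  h5:0 → peak 14
T2@3: h1:11  h2:11  h3:8  h4:3  h5:0 → peak 11
T2@4: h1:11  h2:11  h3:5  h4:3  h5:3 → peak 11
Best is T2@3, peak 11.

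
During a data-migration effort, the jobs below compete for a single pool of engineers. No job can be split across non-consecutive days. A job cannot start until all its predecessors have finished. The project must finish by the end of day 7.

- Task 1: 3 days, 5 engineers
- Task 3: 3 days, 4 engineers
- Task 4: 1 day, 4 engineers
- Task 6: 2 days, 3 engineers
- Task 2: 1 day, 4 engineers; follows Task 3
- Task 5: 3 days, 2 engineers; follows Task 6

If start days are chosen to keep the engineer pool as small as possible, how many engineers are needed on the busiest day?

8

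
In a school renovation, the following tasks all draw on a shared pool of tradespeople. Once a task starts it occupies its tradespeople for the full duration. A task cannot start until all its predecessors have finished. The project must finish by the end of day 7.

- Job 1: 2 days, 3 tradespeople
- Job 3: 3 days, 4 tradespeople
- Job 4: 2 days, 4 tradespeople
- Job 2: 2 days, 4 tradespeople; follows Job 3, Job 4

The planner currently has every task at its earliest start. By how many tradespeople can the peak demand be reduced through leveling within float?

Early-start peak: d1:11  d2:11  d3:4  d4:4  d5:4  d6:0  d7:0 ⇒ 11.
Leveled (Job 1@1, Job 3@1, Job 4@4, Job 2@6): d1:7  d2:7  d3:4  d4:4  d5:4  d6:4  d7:4 ⇒ 7.
Reduction 11 − 7 = 4.

4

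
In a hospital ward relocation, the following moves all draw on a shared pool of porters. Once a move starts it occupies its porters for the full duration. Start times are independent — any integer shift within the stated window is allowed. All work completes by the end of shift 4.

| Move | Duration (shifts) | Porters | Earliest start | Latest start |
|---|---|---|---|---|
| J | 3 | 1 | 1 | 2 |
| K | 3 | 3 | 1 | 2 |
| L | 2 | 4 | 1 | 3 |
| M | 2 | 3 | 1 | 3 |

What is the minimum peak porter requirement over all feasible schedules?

8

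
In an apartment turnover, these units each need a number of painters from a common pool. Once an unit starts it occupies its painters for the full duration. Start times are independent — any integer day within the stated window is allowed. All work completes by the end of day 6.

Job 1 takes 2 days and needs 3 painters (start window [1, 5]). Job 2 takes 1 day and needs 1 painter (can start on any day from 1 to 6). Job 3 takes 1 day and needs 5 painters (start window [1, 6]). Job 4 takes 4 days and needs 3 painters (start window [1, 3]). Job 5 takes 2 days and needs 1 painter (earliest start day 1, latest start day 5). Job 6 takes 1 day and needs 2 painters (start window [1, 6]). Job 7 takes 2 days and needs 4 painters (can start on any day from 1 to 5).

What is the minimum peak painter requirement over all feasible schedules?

7

Early-start (Job 1@1, Job 2@1, Job 3@1, Job 4@1, Job 5@1, Job 6@1, Job 7@1) gives peak 19: d1:19  d2:11  d3:3  d4:3  d5:0  d6:0.
Shift Job 3→5, Job 5→5, Job 6→6, Job 7→3.
Schedule Job 1@1, Job 2@1, Job 3@5, Job 4@1, Job 5@5, Job 6@6, Job 7@3: d1:7  d2:6  d3:7  d4:7  d5:6  d6:3 — peak 7.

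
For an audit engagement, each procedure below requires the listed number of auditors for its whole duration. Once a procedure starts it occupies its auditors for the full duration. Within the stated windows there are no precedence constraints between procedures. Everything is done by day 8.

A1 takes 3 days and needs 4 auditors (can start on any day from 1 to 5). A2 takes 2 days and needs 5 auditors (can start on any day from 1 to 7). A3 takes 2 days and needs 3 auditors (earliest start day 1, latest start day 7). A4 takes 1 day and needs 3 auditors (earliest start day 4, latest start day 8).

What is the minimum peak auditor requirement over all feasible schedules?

5

Early-start (A1@1, A2@1, A3@1, A4@4) gives peak 12: d1:12  d2:12  d3:4  d4:3  d5:0  d6:0  d7:0  d8:0.
Shift A2→4, A3→6, A4→8.
Schedule A1@1, A2@4, A3@6, A4@8: d1:4  d2:4  d3:4  d4:5  d5:5  d6:3  d7:3  d8:3 — peak 5.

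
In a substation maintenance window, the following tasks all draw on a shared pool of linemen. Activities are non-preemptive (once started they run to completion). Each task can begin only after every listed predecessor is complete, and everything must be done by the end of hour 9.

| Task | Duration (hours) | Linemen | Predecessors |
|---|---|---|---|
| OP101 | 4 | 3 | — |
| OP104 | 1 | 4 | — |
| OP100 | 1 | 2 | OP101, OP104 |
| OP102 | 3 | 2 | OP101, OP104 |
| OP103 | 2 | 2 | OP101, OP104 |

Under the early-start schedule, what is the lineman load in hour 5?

6

At early start, hour 5 has: OP100, OP102, OP103.
Demand: 2 + 2 + 2 = 6.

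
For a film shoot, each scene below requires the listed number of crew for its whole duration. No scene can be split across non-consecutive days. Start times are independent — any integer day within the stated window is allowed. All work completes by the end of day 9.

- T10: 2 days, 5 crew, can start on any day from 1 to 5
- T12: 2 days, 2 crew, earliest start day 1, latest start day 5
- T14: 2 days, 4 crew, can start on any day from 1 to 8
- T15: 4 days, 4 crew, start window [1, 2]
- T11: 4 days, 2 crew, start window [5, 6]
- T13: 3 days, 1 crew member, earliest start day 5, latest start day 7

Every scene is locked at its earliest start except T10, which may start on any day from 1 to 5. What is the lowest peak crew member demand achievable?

10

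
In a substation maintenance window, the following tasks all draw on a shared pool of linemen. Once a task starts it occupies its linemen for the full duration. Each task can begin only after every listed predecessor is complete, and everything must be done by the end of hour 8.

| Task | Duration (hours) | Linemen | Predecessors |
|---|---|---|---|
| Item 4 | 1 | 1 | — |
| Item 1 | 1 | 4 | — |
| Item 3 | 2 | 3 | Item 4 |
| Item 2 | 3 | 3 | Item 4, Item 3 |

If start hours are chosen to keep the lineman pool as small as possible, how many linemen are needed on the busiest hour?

Early-start (Item 4@1, Item 1@1, Item 3@2, Item 2@4) gives peak 5: h1:5  h2:3  h3:3  h4:3  h5:3  h6:3  h7:0  h8:0.
Shift Item 1→2, Item 3→3, Item 2→5.
Schedule Item 4@1, Item 1@2, Item 3@3, Item 2@5: h1:1  h2:4  h3:3  h4:3  h5:3  h6:3  h7:3  h8:0 — peak 4.

4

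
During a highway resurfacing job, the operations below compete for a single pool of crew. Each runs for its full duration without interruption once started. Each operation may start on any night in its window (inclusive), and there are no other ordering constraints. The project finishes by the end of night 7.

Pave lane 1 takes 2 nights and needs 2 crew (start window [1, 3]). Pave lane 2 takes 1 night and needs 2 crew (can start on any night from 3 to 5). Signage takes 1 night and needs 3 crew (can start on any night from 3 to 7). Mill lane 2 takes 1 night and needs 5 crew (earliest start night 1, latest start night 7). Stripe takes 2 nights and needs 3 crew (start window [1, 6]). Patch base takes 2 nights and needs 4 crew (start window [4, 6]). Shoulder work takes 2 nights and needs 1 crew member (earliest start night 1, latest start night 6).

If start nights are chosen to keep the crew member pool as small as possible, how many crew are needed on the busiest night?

5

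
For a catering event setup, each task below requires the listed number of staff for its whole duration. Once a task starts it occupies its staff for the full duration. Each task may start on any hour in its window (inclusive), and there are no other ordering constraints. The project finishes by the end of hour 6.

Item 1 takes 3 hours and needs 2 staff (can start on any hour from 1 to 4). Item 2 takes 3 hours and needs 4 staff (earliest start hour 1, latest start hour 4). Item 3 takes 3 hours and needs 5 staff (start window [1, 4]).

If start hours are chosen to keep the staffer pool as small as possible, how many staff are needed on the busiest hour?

Early-start (Item 1@1, Item 2@1, Item 3@1) gives peak 11: h1:11  h2:11  h3:11  h4:0  h5:0  h6:0.
Shift Item 3→4.
Schedule Item 1@1, Item 2@1, Item 3@4: h1:6  h2:6  h3:6  h4:5  h5:5  h6:5 — peak 6.
Total staffer-hours = 33 over 6 hours ⇒ peak ≥ ⌈33/6⌉ = 6, so 6 is optimal.

6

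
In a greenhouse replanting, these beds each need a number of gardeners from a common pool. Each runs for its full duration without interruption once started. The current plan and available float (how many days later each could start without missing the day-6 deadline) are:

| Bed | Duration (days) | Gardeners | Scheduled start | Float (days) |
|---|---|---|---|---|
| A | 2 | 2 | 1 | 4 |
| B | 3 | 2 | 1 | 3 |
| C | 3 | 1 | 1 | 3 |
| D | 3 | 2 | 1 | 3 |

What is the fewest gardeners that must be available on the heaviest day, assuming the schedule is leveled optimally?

4

Early-start (A@1, B@1, C@1, D@1) gives peak 7: d1:7  d2:7  d3:5  d4:0  d5:0  d6:0.
Shift C→3, D→4.
Schedule A@1, B@1, C@3, D@4: d1:4  d2:4  d3:3  d4:3  d5:3  d6:2 — peak 4.
Total gardener-days = 19 over 6 days ⇒ peak ≥ ⌈19/6⌉ = 4, so 4 is optimal.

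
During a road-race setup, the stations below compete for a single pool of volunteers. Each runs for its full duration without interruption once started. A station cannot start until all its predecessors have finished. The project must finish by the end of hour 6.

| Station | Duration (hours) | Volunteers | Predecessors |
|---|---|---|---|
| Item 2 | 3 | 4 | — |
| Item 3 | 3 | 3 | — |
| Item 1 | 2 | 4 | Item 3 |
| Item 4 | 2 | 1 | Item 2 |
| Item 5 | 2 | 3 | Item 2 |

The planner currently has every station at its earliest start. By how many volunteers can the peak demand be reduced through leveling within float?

Early-start peak: h1:7  h2:7  h3:7  h4:8  h5:8  h6:0 ⇒ 8.
Leveled (Item 2@1, Item 3@1, Item 1@4, Item 4@4, Item 5@4): h1:7  h2:7  h3:7  h4:8  h5:8  h6:0 ⇒ 8.
Reduction 8 − 8 = 0.

0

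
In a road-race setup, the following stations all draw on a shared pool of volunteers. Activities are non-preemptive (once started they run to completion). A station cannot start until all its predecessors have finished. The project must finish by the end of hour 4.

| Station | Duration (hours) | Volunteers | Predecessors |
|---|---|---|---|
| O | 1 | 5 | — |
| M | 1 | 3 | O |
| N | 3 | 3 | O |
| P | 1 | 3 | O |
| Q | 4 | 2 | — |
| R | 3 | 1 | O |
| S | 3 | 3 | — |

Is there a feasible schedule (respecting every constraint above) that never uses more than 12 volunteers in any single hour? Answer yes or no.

Schedule O@1, M@2, N@2, P@3, Q@1, R@2, S@1: h1:10  h2:12  h3:12  h4:6 — peak 12 ≤ 12.

yes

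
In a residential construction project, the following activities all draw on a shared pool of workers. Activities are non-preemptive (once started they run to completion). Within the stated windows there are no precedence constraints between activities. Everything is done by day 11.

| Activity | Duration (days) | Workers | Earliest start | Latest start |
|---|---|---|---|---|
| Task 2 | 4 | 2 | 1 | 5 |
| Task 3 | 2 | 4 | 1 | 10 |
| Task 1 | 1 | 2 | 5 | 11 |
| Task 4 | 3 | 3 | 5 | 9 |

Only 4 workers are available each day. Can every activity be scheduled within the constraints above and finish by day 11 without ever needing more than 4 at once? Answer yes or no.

yes

Schedule Task 2@1, Task 3@5, Task 1@7, Task 4@8: d1:2  d2:2  d3:2  d4:2  d5:4  d6:4  d7:2  d8:3  d9:3  d10:3  d11:0 — peak 4 ≤ 4.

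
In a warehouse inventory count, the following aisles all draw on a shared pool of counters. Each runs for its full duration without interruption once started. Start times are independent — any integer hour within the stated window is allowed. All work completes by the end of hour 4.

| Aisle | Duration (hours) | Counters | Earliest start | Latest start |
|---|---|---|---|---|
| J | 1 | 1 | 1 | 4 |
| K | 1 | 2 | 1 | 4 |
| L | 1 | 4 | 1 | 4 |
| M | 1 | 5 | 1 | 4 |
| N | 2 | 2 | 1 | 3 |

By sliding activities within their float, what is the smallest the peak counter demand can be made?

5

Early-start (J@1, K@1, L@1, M@1, N@1) gives peak 14: h1:14  h2:2  h3:0  h4:0.
Shift L→3, M→4.
Schedule J@1, K@1, L@3, M@4, N@1: h1:5  h2:2  h3:4  h4:5 — peak 5.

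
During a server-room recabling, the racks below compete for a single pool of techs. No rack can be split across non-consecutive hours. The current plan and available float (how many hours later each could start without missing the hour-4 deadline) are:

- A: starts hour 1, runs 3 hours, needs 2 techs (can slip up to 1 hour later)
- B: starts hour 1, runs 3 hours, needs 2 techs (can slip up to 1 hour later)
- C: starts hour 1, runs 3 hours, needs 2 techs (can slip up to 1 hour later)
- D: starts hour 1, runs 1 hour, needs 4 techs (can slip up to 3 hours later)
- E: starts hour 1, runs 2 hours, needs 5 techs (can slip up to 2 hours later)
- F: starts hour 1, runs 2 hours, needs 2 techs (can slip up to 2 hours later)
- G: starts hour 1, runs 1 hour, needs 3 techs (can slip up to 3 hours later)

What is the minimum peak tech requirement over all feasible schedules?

Early-start (A@1, B@1, C@1, D@1, E@1, F@1, G@1) gives peak 20: h1:20  h2:13  h3:6  h4:0.
Shift D→4, F→3, G→3.
Schedule A@1, B@1, C@1, D@4, E@1, F@3, G@3: h1:11  h2:11  h3:11  h4:6 — peak 11.

11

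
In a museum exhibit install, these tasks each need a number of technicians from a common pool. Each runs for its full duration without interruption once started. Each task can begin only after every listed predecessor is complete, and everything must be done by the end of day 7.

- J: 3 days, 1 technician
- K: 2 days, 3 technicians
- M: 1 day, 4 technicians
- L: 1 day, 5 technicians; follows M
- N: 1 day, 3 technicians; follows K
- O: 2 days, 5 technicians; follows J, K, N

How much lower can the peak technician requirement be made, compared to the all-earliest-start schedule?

4

Early-start peak: d1:8  d2:9  d3:4  d4:5  d5:5  d6:0  d7:0 ⇒ 9.
Leveled (J@1, K@1, M@3, L@4, N@5, O@6): d1:4  d2:4  d3:5  d4:5  d5:3  d6:5  d7:5 ⇒ 5.
Reduction 9 − 5 = 4.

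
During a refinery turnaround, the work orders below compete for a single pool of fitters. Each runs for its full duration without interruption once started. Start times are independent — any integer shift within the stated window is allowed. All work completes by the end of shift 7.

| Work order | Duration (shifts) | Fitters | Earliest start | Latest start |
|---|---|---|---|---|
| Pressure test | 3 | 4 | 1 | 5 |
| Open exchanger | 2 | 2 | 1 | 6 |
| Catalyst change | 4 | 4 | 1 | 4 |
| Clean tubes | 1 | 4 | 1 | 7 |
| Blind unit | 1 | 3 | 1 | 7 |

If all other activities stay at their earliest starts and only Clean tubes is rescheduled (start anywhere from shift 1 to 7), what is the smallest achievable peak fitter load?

13

Clean tubes@1: s1:17  s2:10  s3:8  s4:4  s5:0  s6:0  s7:0 → peak 17
Clean tubes@2: s1:13  s2:14  s3:8  s4:4  s5:0  s6:0  s7:0 → peak 14
Clean tubes@3: s1:13  s2:10  s3:12  s4:4  s5:0  s6:0  s7:0 → peak 13
Clean tubes@4: s1:13  s2:10  s3:8  s4:8  s5:0  s6:0  s7:0 → peak 13
Clean tubes@5: s1:13  s2:10  s3:8  s4:4  s5:4  s6:0  s7:0 → peak 13
Clean tubes@6: s1:13  s2:10  s3:8  s4:4  s5:0  s6:4  s7:0 → peak 13
Clean tubes@7: s1:13  s2:10  s3:8  s4:4  s5:0  s6:0  s7:4 → peak 13
Best is Clean tubes@3, peak 13.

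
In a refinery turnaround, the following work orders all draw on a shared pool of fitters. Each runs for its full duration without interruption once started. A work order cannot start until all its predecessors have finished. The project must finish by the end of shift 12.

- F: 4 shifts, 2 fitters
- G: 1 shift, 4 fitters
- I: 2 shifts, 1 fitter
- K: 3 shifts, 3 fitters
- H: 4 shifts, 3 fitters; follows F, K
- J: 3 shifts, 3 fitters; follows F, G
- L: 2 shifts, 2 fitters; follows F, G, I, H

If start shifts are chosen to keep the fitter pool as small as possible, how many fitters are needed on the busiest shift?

5

Early-start (F@1, G@1, I@1, K@1, H@5, J@5, L@9) gives peak 10: s1:10  s2:6  s3:5  s4:2  s5:6  s6:6  s7:6  s8:3  s9:2  s10:2  s11:0  s12:0.
Shift G→5, I→4, H→6, J→10, L→10.
Schedule F@1, G@5, I@4, K@1, H@6, J@10, L@10: s1:5  s2:5  s3:5  s4:3  s5:5  s6:3  s7:3  s8:3  s9:3  s10:5  s11:5  s12:3 — peak 5.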